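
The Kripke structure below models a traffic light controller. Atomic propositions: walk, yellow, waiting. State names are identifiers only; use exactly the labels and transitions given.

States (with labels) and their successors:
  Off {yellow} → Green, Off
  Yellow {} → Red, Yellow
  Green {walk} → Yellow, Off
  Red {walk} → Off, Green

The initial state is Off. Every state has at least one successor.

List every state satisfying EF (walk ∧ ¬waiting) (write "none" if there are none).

States satisfying walk ∧ ¬waiting: {Green, Red}.
States satisfying EF (walk ∧ ¬waiting): {Off, Yellow, Green, Red}.

{Off, Yellow, Green, Red}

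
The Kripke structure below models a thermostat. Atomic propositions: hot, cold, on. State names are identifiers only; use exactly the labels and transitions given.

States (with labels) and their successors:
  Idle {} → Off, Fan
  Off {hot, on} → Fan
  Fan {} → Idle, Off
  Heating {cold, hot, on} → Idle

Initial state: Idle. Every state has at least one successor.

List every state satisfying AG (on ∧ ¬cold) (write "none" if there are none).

none

States satisfying on ∧ ¬cold: {Off}.
States satisfying AG (on ∧ ¬cold): ∅.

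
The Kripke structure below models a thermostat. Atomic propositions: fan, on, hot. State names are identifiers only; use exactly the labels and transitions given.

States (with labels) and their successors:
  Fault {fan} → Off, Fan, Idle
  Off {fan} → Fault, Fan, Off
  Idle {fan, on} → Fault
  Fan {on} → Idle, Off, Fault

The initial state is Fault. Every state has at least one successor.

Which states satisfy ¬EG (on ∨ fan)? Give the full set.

States satisfying on ∨ fan: {Fault, Off, Idle, Fan}.
States satisfying EG (on ∨ fan): {Fault, Off, Idle, Fan}.
States satisfying ¬EG (on ∨ fan): ∅.

none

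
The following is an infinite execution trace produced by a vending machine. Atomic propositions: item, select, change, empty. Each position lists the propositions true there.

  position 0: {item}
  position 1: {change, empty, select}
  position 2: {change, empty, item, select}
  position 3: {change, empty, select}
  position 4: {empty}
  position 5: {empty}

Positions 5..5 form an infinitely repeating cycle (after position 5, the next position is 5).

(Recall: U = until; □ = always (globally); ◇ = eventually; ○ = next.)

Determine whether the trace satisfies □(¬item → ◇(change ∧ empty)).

Violated

¬item → ◇(change ∧ empty) must hold at every position from 0 onward. It fails at position 4, so □(¬item → ◇(change ∧ empty)) is false.
Positions where ¬item holds: 1, 3, 4, 5.
Check ◇(change ∧ empty) at each: 1→ok, 3→ok, 4→fails, 5→fails.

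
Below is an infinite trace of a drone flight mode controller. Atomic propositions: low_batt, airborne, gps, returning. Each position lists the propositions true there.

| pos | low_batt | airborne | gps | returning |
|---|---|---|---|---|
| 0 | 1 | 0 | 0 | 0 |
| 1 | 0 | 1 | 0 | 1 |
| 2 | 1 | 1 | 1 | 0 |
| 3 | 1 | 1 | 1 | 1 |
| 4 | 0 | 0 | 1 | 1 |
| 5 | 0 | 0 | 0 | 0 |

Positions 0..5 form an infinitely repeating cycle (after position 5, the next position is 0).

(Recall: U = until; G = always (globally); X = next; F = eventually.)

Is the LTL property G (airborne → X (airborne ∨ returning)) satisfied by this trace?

airborne → X (airborne ∨ returning) holds at every position 0..5, and those are all positions ever visited, so G (airborne → X (airborne ∨ returning)) holds.
Positions where airborne holds: 1, 2, 3.
Check X (airborne ∨ returning) at each: 1→ok, 2→ok, 3→ok.

Yes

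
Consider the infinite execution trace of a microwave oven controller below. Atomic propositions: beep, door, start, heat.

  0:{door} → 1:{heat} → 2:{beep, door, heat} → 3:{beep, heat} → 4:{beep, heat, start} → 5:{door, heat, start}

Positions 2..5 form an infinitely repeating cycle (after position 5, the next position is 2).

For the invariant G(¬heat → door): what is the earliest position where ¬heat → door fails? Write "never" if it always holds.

never

¬heat → door holds at every position 0..5, and those are all the positions the trace ever visits, so the invariant G(¬heat → door) is never violated.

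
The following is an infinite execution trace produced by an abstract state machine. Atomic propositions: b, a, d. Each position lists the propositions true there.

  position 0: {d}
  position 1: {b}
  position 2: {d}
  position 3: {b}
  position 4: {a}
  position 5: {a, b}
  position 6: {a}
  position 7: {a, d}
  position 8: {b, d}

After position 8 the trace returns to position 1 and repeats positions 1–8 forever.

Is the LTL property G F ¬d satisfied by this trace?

Yes

F ¬d holds at every position 0..8, and those are all positions ever visited, so G F ¬d holds.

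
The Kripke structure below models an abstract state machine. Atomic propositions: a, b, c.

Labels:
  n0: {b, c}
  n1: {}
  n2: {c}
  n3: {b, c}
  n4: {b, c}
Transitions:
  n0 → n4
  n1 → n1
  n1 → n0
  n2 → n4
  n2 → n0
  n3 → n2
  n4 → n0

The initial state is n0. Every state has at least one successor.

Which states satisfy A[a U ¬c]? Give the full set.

States satisfying a: ∅.
States satisfying ¬c: {n1}.
States satisfying A[a U ¬c]: {n1}.

{n1}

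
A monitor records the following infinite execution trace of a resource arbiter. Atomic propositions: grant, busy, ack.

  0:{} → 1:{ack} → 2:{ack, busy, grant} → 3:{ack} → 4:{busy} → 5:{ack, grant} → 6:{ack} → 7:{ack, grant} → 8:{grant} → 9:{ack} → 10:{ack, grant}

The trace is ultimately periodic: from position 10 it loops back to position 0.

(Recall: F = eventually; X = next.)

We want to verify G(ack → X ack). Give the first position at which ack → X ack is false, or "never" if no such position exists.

3

Check ack → X ack at each position in order: 0 ✓, 1 ✓, 2 ✓.
At position 3 the labels are {ack} and the next position 4 has {busy}, so ack → X ack is false there. This is the first violation.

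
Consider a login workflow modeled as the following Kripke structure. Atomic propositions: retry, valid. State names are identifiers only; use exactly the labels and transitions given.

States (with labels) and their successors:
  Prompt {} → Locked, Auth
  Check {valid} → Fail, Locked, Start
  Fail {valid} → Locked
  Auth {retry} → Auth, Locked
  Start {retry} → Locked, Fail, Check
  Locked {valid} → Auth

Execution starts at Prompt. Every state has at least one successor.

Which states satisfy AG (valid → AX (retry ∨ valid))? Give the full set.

{Prompt, Check, Fail, Auth, Start, Locked}

States satisfying valid → AX (retry ∨ valid): {Prompt, Check, Fail, Auth, Start, Locked}.
States satisfying AG (valid → AX (retry ∨ valid)): {Prompt, Check, Fail, Auth, Start, Locked}.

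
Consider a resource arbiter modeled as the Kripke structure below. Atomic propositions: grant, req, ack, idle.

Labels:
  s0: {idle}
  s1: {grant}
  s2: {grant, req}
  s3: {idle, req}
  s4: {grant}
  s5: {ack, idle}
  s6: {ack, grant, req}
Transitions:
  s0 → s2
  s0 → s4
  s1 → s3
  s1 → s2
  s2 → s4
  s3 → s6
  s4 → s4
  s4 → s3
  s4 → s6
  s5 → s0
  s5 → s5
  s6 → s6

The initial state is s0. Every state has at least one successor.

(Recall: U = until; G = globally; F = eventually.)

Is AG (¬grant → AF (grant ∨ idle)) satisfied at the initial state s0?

States satisfying ¬grant → AF (grant ∨ idle): {s0, s1, s2, s3, s4, s5, s6}.
States satisfying AG (¬grant → AF (grant ∨ idle)): {s0, s1, s2, s3, s4, s5, s6}.
Every state reachable from s0 satisfies ¬grant → AF (grant ∨ idle).
s0 ∈ Sat(AG (¬grant → AF (grant ∨ idle))).

Satisfied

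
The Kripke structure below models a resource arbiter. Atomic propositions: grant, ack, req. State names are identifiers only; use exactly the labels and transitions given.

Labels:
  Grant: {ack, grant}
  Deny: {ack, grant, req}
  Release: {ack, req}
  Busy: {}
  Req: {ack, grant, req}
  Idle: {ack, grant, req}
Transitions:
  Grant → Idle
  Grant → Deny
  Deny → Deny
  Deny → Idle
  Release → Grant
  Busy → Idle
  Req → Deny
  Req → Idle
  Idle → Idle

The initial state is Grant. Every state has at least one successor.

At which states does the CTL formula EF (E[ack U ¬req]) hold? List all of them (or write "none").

States satisfying E[ack U ¬req]: {Grant, Release, Busy}.
States satisfying EF (E[ack U ¬req]): {Grant, Release, Busy}.

{Grant, Release, Busy}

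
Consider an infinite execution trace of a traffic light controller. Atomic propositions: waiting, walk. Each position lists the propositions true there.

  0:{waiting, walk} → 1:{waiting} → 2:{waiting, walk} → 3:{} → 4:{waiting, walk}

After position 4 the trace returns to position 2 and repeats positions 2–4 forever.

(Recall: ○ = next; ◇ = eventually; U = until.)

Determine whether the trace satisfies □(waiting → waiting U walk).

Holds

waiting → waiting U walk holds at every position 0..4, and those are all positions ever visited, so □(waiting → waiting U walk) holds.
Positions where waiting holds: 0, 1, 2, 4.
Check waiting U walk at each: 0→ok, 1→ok, 2→ok, 4→ok.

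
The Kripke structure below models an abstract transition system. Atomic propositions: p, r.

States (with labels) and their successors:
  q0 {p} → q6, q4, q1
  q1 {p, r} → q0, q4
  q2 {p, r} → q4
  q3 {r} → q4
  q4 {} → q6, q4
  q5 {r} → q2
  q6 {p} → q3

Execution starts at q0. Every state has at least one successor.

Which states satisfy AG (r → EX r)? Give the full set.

States satisfying r → EX r: {q0, q4, q5, q6}.
States satisfying AG (r → EX r): ∅.

none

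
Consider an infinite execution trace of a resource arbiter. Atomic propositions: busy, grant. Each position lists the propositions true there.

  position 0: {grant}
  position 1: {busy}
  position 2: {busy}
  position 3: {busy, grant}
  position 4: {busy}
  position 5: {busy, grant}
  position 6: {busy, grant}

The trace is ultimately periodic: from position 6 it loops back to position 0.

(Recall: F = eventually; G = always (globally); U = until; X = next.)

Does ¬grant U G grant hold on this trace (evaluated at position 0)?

No

Walking from position 0: at position 0, G grant has not yet held and ¬grant fails, so ¬grant U G grant is false.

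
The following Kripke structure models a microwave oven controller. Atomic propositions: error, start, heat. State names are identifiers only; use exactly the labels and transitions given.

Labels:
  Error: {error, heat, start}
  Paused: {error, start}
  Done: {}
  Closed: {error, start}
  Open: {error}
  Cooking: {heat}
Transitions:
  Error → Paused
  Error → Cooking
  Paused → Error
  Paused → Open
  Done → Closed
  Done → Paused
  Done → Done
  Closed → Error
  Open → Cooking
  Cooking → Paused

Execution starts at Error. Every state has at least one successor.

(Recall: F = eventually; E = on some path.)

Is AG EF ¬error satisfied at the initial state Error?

Holds

States satisfying EF ¬error: {Error, Paused, Done, Closed, Open, Cooking}.
States satisfying AG EF ¬error: {Error, Paused, Done, Closed, Open, Cooking}.
Every state reachable from Error satisfies EF ¬error.
Error ∈ Sat(AG EF ¬error).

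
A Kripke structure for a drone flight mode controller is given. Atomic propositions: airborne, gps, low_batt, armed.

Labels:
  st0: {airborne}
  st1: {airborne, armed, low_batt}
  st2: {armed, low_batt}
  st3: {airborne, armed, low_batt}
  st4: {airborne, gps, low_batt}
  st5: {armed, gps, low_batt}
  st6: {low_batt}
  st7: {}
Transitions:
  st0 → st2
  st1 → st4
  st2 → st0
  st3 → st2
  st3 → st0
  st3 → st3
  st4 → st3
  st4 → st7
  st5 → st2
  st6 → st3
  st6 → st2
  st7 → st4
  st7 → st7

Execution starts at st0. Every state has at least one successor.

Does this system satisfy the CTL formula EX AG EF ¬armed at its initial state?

States satisfying AG EF ¬armed: {st0, st1, st2, st3, st4, st5, st6, st7}.
States satisfying EX AG EF ¬armed: {st0, st1, st2, st3, st4, st5, st6, st7}.
st0 ∈ Sat(EX AG EF ¬armed).

Satisfied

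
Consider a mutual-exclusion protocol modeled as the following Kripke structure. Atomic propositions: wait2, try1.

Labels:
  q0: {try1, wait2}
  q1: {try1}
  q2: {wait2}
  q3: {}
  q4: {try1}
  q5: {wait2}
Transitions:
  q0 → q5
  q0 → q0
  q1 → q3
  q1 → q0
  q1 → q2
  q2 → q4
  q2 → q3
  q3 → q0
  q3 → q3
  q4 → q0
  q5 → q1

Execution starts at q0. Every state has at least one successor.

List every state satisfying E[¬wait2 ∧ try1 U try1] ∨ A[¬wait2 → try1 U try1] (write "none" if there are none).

States satisfying ¬wait2 ∧ try1: {q1, q4}.
States satisfying try1: {q0, q1, q4}.
States satisfying E[¬wait2 ∧ try1 U try1]: {q0, q1, q4}.
States satisfying ¬wait2 → try1: {q0, q1, q2, q4, q5}.
States satisfying A[¬wait2 → try1 U try1]: {q0, q1, q4, q5}.
States satisfying E[¬wait2 ∧ try1 U try1] ∨ A[¬wait2 → try1 U try1]: {q0, q1, q4, q5}.

{q0, q1, q4, q5}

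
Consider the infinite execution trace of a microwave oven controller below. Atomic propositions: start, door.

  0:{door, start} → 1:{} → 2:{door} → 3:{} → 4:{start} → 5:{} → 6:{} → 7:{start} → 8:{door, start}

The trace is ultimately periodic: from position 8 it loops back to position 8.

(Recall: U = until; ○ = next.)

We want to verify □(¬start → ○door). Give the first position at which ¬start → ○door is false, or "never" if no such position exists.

2

Check ¬start → ○door at each position in order: 0 ✓, 1 ✓.
At position 2 the labels are {door} and the next position 3 has {}, so ¬start → ○door is false there. This is the first violation.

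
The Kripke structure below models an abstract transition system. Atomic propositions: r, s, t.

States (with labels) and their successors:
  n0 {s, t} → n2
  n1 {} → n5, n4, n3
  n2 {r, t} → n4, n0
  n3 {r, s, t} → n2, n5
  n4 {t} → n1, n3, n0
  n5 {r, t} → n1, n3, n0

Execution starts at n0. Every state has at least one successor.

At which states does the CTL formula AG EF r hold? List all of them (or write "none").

States satisfying EF r: {n0, n1, n2, n3, n4, n5}.
States satisfying AG EF r: {n0, n1, n2, n3, n4, n5}.

{n0, n1, n2, n3, n4, n5}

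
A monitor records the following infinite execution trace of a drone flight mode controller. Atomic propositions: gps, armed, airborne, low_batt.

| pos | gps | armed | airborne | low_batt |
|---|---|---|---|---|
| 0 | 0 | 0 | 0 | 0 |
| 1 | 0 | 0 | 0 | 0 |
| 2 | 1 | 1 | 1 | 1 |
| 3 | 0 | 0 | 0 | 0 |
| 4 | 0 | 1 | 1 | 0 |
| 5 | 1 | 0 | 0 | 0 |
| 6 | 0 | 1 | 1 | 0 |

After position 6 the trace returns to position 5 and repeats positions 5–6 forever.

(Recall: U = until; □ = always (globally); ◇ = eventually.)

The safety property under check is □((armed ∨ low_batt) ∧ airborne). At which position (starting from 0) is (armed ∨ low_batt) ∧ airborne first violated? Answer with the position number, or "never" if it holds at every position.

0

At position 0 the labels are {}, so (armed ∨ low_batt) ∧ airborne is false there. This is the first violation.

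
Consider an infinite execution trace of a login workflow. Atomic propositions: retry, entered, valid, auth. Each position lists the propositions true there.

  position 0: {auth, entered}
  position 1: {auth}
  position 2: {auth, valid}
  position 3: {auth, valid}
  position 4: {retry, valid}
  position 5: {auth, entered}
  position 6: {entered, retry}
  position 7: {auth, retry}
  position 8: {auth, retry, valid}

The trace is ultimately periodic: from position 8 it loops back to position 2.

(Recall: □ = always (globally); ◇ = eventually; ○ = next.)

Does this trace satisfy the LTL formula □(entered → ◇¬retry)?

entered → ◇¬retry holds at every position 0..8, and those are all positions ever visited, so □(entered → ◇¬retry) holds.
Positions where entered holds: 0, 5, 6.
Check ◇¬retry at each: 0→ok, 5→ok, 6→ok.

Satisfied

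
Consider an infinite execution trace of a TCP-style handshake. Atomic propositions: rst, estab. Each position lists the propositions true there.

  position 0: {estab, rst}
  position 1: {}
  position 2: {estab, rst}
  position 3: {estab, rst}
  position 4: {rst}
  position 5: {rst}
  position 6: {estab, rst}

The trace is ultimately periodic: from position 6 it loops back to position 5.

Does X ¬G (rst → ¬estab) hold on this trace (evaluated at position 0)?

Satisfied

The position after 0 is 1; ¬G (rst → ¬estab) is true there.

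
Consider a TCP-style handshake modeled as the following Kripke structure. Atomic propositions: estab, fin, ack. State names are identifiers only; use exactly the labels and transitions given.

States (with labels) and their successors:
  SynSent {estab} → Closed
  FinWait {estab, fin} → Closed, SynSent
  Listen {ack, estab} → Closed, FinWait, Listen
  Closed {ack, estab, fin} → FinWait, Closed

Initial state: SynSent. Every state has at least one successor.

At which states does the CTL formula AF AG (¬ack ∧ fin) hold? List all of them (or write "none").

States satisfying AG (¬ack ∧ fin): ∅.
States satisfying AF AG (¬ack ∧ fin): ∅.

none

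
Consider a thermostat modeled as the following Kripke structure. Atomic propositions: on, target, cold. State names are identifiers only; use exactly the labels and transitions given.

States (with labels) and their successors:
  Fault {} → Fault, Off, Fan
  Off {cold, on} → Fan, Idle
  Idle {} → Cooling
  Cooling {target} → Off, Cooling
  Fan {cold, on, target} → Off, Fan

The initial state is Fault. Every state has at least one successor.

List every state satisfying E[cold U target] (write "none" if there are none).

States satisfying cold: {Off, Fan}.
States satisfying target: {Cooling, Fan}.
States satisfying E[cold U target]: {Off, Cooling, Fan}.

{Off, Cooling, Fan}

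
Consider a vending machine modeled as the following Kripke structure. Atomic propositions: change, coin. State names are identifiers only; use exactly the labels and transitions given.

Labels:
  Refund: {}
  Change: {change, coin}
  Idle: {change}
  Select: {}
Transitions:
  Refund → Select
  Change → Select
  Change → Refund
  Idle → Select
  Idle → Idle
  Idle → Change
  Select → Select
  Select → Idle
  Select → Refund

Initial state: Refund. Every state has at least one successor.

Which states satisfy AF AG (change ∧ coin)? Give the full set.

none

States satisfying AG (change ∧ coin): ∅.
States satisfying AF AG (change ∧ coin): ∅.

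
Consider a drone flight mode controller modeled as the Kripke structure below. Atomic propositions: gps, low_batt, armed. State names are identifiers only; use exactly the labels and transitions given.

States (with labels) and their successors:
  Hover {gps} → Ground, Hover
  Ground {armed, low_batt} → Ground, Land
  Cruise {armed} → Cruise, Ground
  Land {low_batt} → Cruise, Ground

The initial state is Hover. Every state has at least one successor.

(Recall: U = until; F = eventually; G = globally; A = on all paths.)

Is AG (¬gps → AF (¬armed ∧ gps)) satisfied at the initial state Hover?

States satisfying ¬gps → AF (¬armed ∧ gps): {Hover}.
States satisfying AG (¬gps → AF (¬armed ∧ gps)): ∅.
Cruise is reachable from Hover and violates ¬gps → AF (¬armed ∧ gps), so AG fails at Hover.
Hover ∉ Sat(AG (¬gps → AF (¬armed ∧ gps))).

Violated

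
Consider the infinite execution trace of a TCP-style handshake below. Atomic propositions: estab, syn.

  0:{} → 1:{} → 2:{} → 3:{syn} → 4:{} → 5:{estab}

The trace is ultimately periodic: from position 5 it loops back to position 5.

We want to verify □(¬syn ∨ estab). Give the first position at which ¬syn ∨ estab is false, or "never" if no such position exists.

3

Check ¬syn ∨ estab at each position in order: 0 ✓, 1 ✓, 2 ✓.
At position 3 the labels are {syn}, so ¬syn ∨ estab is false there. This is the first violation.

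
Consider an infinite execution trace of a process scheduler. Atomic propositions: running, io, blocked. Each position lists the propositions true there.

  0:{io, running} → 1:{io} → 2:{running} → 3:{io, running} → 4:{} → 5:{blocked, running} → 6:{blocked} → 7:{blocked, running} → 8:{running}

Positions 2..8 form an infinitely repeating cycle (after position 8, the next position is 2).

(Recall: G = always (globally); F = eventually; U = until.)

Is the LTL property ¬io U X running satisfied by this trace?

Walking from position 0: at position 0, X running has not yet held and ¬io fails, so ¬io U X running is false.

Does not hold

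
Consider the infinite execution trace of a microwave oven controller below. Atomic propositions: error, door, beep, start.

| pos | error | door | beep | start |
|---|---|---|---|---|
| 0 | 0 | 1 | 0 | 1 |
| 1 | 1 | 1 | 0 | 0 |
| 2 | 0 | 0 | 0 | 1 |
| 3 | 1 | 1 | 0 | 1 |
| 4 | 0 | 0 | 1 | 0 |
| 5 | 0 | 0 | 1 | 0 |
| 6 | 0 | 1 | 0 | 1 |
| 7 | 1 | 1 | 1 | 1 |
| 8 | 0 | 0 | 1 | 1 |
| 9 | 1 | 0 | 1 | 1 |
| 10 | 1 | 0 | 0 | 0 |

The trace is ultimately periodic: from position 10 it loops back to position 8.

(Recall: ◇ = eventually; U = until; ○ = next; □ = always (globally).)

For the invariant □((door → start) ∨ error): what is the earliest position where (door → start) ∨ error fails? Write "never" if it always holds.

(door → start) ∨ error holds at every position 0..10, and those are all the positions the trace ever visits, so the invariant □((door → start) ∨ error) is never violated.

never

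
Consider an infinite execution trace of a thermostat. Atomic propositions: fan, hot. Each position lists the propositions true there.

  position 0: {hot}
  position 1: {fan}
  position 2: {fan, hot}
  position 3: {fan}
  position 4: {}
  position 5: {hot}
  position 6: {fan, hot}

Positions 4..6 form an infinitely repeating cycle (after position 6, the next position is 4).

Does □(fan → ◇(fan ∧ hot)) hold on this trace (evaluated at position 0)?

fan → ◇(fan ∧ hot) holds at every position 0..6, and those are all positions ever visited, so □(fan → ◇(fan ∧ hot)) holds.
Positions where fan holds: 1, 2, 3, 6.
Check ◇(fan ∧ hot) at each: 1→ok, 2→ok, 3→ok, 6→ok.

Yes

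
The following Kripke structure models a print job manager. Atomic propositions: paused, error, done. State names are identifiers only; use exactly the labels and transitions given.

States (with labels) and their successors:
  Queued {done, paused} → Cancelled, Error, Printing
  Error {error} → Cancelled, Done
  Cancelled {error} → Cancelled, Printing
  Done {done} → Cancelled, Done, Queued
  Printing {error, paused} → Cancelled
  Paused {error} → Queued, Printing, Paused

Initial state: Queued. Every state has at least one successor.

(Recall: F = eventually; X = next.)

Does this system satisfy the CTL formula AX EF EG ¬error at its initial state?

States satisfying EF EG ¬error: {Queued, Error, Done, Paused}.
States satisfying AX EF EG ¬error: ∅.
Queued ∉ Sat(AX EF EG ¬error).

Violated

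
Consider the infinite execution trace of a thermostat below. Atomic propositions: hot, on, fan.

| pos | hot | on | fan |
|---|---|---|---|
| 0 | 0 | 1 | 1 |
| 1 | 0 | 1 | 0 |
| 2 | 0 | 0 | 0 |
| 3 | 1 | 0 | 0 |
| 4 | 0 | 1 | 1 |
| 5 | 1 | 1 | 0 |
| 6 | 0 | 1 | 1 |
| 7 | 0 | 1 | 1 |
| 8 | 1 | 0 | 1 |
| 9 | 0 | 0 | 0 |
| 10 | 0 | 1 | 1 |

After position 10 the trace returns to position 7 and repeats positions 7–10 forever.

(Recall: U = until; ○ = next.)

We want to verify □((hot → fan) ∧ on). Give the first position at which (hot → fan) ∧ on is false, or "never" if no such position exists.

2

Check (hot → fan) ∧ on at each position in order: 0 ✓, 1 ✓.
At position 2 the labels are {}, so (hot → fan) ∧ on is false there. This is the first violation.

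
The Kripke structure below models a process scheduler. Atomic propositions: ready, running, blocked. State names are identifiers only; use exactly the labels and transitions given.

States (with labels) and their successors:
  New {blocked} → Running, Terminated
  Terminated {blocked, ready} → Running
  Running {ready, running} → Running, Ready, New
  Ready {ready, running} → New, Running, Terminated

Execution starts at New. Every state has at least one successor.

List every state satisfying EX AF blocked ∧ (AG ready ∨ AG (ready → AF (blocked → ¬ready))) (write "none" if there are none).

States satisfying AF blocked: {New, Terminated}.
States satisfying EX AF blocked: {New, Running, Ready}.
States satisfying ready: {Terminated, Running, Ready}.
States satisfying AG ready: ∅.
States satisfying ready → AF (blocked → ¬ready): {New, Terminated, Running, Ready}.
States satisfying AG (ready → AF (blocked → ¬ready)): {New, Terminated, Running, Ready}.
States satisfying AG ready ∨ AG (ready → AF (blocked → ¬ready)): {New, Terminated, Running, Ready}.
States satisfying EX AF blocked ∧ (AG ready ∨ AG (ready → AF (blocked → ¬ready))): {New, Running, Ready}.

{New, Running, Ready}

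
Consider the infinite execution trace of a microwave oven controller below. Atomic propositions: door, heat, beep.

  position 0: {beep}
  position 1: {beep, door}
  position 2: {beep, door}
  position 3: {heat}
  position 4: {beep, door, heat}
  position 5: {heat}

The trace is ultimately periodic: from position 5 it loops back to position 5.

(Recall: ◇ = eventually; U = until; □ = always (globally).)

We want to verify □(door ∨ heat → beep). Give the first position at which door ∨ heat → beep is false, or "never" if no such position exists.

3

Check door ∨ heat → beep at each position in order: 0 ✓, 1 ✓, 2 ✓.
At position 3 the labels are {heat}, so door ∨ heat → beep is false there. This is the first violation.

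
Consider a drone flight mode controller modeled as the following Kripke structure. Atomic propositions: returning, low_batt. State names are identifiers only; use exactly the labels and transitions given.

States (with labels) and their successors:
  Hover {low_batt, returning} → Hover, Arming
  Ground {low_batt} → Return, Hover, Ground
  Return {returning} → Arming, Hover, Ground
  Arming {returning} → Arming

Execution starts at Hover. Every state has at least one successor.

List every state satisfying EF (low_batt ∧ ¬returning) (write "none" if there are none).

{Ground, Return}

States satisfying low_batt ∧ ¬returning: {Ground}.
States satisfying EF (low_batt ∧ ¬returning): {Ground, Return}.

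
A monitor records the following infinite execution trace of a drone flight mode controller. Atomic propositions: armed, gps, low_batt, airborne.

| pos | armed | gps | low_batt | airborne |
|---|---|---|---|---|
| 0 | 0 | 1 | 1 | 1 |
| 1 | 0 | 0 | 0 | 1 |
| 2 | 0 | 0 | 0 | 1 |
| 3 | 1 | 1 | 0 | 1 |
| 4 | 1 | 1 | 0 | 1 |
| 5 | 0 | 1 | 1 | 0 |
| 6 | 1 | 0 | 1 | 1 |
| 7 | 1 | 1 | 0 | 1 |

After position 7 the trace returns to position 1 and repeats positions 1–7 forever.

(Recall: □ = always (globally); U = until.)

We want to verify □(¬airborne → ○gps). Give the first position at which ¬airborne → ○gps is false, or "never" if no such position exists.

5

Check ¬airborne → ○gps at each position in order: 0 ✓, 1 ✓, 2 ✓, 3 ✓, 4 ✓.
At position 5 the labels are {gps, low_batt} and the next position 6 has {airborne, armed, low_batt}, so ¬airborne → ○gps is false there. This is the first violation.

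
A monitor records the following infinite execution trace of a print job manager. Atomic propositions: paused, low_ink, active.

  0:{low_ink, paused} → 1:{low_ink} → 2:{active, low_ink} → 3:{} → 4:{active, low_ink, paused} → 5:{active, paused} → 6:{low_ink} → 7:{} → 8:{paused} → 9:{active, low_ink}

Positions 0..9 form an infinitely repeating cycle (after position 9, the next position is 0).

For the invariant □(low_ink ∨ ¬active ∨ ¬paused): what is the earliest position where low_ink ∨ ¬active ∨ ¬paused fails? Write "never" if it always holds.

5

Check low_ink ∨ ¬active ∨ ¬paused at each position in order: 0 ✓, 1 ✓, 2 ✓, 3 ✓, 4 ✓.
At position 5 the labels are {active, paused}, so low_ink ∨ ¬active ∨ ¬paused is false there. This is the first violation.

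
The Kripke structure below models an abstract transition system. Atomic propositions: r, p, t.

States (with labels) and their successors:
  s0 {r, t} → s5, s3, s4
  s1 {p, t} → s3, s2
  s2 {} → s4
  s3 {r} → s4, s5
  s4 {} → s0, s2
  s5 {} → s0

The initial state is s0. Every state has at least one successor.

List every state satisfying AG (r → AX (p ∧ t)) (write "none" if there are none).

none

States satisfying r → AX (p ∧ t): {s1, s2, s4, s5}.
States satisfying AG (r → AX (p ∧ t)): ∅.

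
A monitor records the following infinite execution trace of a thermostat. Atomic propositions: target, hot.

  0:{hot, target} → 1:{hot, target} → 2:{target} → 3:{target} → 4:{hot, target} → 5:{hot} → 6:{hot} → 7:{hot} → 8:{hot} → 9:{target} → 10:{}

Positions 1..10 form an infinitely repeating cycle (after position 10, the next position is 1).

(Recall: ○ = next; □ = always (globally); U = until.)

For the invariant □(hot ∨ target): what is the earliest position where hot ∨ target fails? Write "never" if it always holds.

10

Check hot ∨ target at each position in order: 0 ✓, 1 ✓, 2 ✓, 3 ✓, 4 ✓, 5 ✓, 6 ✓, 7 ✓, 8 ✓, 9 ✓.
At position 10 the labels are {}, so hot ∨ target is false there. This is the first violation.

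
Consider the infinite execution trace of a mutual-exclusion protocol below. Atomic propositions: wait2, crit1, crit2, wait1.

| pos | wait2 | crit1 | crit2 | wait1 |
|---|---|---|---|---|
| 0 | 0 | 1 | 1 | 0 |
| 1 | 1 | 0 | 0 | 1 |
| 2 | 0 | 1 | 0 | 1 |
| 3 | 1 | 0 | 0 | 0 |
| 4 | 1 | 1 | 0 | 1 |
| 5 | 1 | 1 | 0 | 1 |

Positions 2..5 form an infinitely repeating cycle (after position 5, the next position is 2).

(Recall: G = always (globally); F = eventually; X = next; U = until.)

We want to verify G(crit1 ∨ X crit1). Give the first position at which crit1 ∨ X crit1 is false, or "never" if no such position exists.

crit1 ∨ X crit1 holds at every position 0..5, and those are all the positions the trace ever visits, so the invariant G(crit1 ∨ X crit1) is never violated.

never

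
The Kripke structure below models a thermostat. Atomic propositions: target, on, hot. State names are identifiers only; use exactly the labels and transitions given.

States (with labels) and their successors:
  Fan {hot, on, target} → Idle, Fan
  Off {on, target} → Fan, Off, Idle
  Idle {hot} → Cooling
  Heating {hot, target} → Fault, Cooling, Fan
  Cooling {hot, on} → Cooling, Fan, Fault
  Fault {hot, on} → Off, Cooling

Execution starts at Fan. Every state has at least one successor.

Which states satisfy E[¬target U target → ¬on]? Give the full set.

States satisfying ¬target: {Idle, Cooling, Fault}.
States satisfying target → ¬on: {Idle, Heating, Cooling, Fault}.
States satisfying E[¬target U target → ¬on]: {Idle, Heating, Cooling, Fault}.

{Idle, Heating, Cooling, Fault}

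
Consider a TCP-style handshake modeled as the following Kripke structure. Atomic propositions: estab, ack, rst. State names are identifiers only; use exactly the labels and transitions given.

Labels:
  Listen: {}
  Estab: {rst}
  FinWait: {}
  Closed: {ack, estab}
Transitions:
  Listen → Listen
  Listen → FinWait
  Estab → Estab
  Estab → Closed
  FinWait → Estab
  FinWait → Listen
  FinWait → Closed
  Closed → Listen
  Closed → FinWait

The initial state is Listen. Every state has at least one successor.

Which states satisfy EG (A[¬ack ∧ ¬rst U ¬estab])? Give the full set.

States satisfying A[¬ack ∧ ¬rst U ¬estab]: {Listen, Estab, FinWait}.
States satisfying EG (A[¬ack ∧ ¬rst U ¬estab]): {Listen, Estab, FinWait}.

{Listen, Estab, FinWait}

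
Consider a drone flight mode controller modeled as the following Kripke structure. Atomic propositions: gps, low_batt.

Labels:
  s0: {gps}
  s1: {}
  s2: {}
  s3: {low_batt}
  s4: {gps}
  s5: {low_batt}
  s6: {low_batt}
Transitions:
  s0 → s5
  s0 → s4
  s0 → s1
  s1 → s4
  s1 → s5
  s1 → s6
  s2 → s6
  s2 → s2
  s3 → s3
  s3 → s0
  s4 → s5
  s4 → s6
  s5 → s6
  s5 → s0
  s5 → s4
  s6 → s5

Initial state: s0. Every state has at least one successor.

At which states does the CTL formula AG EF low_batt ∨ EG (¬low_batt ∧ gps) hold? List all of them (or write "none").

States satisfying EF low_batt: {s0, s1, s2, s3, s4, s5, s6}.
States satisfying AG EF low_batt: {s0, s1, s2, s3, s4, s5, s6}.
States satisfying ¬low_batt ∧ gps: {s0, s4}.
States satisfying EG (¬low_batt ∧ gps): ∅.
States satisfying AG EF low_batt ∨ EG (¬low_batt ∧ gps): {s0, s1, s2, s3, s4, s5, s6}.

{s0, s1, s2, s3, s4, s5, s6}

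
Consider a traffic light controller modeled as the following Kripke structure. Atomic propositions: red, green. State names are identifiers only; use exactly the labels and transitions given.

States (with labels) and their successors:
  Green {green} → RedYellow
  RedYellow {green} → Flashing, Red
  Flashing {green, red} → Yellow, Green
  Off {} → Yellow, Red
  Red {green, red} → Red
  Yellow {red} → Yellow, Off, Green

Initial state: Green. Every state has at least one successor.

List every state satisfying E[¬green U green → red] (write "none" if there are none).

{Flashing, Off, Red, Yellow}

States satisfying ¬green: {Off, Yellow}.
States satisfying green → red: {Flashing, Off, Red, Yellow}.
States satisfying E[¬green U green → red]: {Flashing, Off, Red, Yellow}.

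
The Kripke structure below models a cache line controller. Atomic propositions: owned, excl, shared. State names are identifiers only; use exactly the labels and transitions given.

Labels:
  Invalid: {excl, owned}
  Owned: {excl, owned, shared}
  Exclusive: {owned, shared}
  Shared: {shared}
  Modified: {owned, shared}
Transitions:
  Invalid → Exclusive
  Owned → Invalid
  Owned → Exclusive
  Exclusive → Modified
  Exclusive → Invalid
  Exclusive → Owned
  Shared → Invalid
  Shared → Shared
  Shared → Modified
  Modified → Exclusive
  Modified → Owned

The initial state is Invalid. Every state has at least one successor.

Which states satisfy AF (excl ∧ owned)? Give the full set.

States satisfying excl ∧ owned: {Invalid, Owned}.
States satisfying AF (excl ∧ owned): {Invalid, Owned}.

{Invalid, Owned}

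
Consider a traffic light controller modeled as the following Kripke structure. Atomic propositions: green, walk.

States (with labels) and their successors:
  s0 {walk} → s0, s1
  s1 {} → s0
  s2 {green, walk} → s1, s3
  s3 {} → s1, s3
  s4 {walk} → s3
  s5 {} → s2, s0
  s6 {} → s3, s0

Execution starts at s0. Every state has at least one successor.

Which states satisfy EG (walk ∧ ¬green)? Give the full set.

States satisfying walk ∧ ¬green: {s0, s4}.
States satisfying EG (walk ∧ ¬green): {s0}.

{s0}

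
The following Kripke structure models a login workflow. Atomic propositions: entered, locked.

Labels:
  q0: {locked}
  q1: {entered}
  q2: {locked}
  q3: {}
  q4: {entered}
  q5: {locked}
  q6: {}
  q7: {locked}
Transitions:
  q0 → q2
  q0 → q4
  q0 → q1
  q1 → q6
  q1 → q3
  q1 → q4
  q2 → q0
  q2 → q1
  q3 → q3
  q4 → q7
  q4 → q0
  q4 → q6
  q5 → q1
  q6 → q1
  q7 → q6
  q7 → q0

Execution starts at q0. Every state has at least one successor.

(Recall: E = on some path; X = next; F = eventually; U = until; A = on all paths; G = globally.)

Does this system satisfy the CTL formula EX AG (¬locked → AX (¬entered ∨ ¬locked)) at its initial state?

States satisfying AG (¬locked → AX (¬entered ∨ ¬locked)): {q0, q1, q2, q3, q4, q5, q6, q7}.
States satisfying EX AG (¬locked → AX (¬entered ∨ ¬locked)): {q0, q1, q2, q3, q4, q5, q6, q7}.
q0 ∈ Sat(EX AG (¬locked → AX (¬entered ∨ ¬locked))).

Holds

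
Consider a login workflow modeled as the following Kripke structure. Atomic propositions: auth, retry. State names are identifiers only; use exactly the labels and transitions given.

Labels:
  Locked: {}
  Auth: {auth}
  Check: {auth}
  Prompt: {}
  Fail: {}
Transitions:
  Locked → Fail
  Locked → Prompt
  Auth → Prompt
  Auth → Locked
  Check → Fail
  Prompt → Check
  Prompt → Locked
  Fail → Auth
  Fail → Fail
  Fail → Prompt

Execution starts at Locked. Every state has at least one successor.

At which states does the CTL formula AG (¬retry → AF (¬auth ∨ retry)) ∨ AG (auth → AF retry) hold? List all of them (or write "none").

States satisfying ¬retry → AF (¬auth ∨ retry): {Locked, Auth, Check, Prompt, Fail}.
States satisfying AG (¬retry → AF (¬auth ∨ retry)): {Locked, Auth, Check, Prompt, Fail}.
States satisfying auth → AF retry: {Locked, Prompt, Fail}.
States satisfying AG (auth → AF retry): ∅.
States satisfying AG (¬retry → AF (¬auth ∨ retry)) ∨ AG (auth → AF retry): {Locked, Auth, Check, Prompt, Fail}.

{Locked, Auth, Check, Prompt, Fail}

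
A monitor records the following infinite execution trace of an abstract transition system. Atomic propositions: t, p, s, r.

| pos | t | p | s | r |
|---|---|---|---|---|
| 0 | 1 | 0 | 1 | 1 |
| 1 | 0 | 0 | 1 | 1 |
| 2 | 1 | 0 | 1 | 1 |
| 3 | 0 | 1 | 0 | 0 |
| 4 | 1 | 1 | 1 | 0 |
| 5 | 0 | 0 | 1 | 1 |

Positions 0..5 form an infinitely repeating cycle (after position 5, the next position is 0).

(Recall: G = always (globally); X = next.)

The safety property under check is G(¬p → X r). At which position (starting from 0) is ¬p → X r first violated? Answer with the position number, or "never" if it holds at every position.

Check ¬p → X r at each position in order: 0 ✓, 1 ✓.
At position 2 the labels are {r, s, t} and the next position 3 has {p}, so ¬p → X r is false there. This is the first violation.

2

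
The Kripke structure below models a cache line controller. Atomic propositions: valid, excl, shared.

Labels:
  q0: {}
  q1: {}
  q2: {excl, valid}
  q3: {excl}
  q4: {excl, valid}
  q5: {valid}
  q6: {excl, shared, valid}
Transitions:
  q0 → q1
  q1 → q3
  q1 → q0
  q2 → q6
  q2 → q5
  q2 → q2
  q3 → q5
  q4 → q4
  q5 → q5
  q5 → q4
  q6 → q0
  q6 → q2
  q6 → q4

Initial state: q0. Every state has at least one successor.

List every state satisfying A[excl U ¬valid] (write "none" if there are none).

{q0, q1, q3}

States satisfying excl: {q2, q3, q4, q6}.
States satisfying ¬valid: {q0, q1, q3}.
States satisfying A[excl U ¬valid]: {q0, q1, q3}.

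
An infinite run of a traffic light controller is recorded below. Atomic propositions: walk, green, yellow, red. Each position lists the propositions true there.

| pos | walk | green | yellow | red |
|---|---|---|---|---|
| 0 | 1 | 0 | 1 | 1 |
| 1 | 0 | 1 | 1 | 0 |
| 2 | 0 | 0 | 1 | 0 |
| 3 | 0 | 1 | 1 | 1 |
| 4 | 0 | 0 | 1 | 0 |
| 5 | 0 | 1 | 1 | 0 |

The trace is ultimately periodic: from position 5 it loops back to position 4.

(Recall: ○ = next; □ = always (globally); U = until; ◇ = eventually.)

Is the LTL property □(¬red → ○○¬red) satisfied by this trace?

¬red → ○○¬red must hold at every position from 0 onward. It fails at position 1, so □(¬red → ○○¬red) is false.
Positions where ¬red holds: 1, 2, 4, 5.
Check ○○¬red at each: 1→fails, 2→ok, 4→ok, 5→ok.

Does not hold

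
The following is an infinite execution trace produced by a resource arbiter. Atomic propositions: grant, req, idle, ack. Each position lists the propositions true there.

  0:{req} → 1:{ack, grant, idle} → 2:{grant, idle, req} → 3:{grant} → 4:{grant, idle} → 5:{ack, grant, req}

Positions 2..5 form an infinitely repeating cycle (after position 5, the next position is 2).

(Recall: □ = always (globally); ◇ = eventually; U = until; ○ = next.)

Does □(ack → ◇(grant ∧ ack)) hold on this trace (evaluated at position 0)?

Yes

ack → ◇(grant ∧ ack) holds at every position 0..5, and those are all positions ever visited, so □(ack → ◇(grant ∧ ack)) holds.
Positions where ack holds: 1, 5.
Check ◇(grant ∧ ack) at each: 1→ok, 5→ok.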